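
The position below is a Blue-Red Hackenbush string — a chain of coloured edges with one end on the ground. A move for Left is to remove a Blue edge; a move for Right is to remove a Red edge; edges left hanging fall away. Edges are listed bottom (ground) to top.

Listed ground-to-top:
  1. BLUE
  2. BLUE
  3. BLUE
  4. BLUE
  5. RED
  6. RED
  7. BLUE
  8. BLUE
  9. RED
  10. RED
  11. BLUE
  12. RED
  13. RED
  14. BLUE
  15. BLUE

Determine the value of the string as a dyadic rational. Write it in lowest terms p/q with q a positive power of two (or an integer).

Build value(s[:k]) for k = 1..15, string s = BLUE BLUE BLUE BLUE RED RED BLUE BLUE RED RED BLUE RED RED BLUE BLUE.
edge 1 of 15 (BLUE): { 0 | none } gives 1
edge 2 of 15 (BLUE): { 0; 1 | none } gives 2
edge 3 of 15 (BLUE): { 0; 1; 2 | none } gives 3
edge 4 of 15 (BLUE): { 0; 1; 2; 3 | none } gives 4
edge 5 of 15 (RED): { 0; 1; 2; 3 | 4 } gives 7/2
edge 6 of 15 (RED): { 0; 1; 2; 3 | 7/2; 4 } gives 13/4
edge 7 of 15 (BLUE): { 0; 1; 2; 3; 13/4 | 7/2; 4 } gives 27/8
edge 8 of 15 (BLUE): { 0; 1; 2; 3; 13/4; 27/8 | 7/2; 4 } gives 55/16
edge 9 of 15 (RED): { 0; 1; 2; 3; 13/4; 27/8 | 55/16; 7/2; 4 } gives 109/32
edge 10 of 15 (RED): { 0; 1; 2; 3; 13/4; 27/8 | 109/32; 55/16; 7/2; 4 } gives 217/64
edge 11 of 15 (BLUE): { 0; 1; 2; 3; 13/4; 27/8; 217/64 | 109/32; 55/16; 7/2; 4 } gives 435/128
edge 12 of 15 (RED): { 0; 1; 2; 3; 13/4; 27/8; 217/64 | 435/128; 109/32; 55/16; 7/2; 4 } gives 869/256
edge 13 of 15 (RED): { 0; 1; 2; 3; 13/4; 27/8; 217/64 | 869/256; 435/128; 109/32; 55/16; 7/2; 4 } gives 1737/512
edge 14 of 15 (BLUE): { 0; 1; 2; 3; 13/4; 27/8; 217/64; 1737/512 | 869/256; 435/128; 109/32; 55/16; 7/2; 4 } gives 3475/1024
edge 15 of 15 (BLUE): { 0; 1; 2; 3; 13/4; 27/8; 217/64; 1737/512; 3475/1024 | 869/256; 435/128; 109/32; 55/16; 7/2; 4 } gives 6951/2048

6951/2048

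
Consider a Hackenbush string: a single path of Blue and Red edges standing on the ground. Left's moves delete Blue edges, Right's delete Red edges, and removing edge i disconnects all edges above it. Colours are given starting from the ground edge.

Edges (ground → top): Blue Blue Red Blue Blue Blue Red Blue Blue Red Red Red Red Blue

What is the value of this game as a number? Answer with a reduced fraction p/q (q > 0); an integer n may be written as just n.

7875/4096

Recurse on prefixes of the 14-edge string Blue Blue Red Blue Blue Blue Red Blue Blue Red Red Red Red Blue:
1 of 14 · B · max L 0 · min R +∞ — 1
2 of 14 · BB · max L 1 · min R +∞ — 2
3 of 14 · BBR · max L 1 · min R 2 — 3/2
4 of 14 · BBRB · max L 3/2 · min R 2 — 7/4
5 of 14 · BBRBB · max L 7/4 · min R 2 — 15/8
6 of 14 · BBRBBB · max L 15/8 · min R 2 — 31/16
7 of 14 · BBRBBBR · max L 15/8 · min R 31/16 — 61/32
8 of 14 · BBRBBBRB · max L 61/32 · min R 31/16 — 123/64
9 of 14 · BBRBBBRBB · max L 123/64 · min R 31/16 — 247/128
10 of 14 · BBRBBBRBBR · max L 123/64 · min R 247/128 — 493/256
11 of 14 · BBRBBBRBBRR · max L 123/64 · min R 493/256 — 985/512
12 of 14 · BBRBBBRBBRRR · max L 123/64 · min R 985/512 — 1969/1024
13 of 14 · BBRBBBRBBRRRR · max L 123/64 · min R 1969/1024 — 3937/2048
14 of 14 · BBRBBBRBBRRRRB · max L 3937/2048 · min R 1969/1024 — 7875/4096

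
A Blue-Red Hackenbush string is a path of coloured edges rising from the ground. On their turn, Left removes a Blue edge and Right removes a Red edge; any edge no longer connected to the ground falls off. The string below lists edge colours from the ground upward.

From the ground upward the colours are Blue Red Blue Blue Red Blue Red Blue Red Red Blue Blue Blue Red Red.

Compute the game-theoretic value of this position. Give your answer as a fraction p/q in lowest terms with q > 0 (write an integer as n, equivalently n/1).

13625/16384

Recurse on prefixes of the 15-edge string Blue Red Blue Blue Red Blue Red Blue Red Red Blue Blue Blue Red Red:
val_1 [B]  L=[0]  R=[—]  ⇒ 1
val_2 [BR]  L=[0]  R=[1]  ⇒ 1/2
val_3 [BRB]  L=[0; 1/2]  R=[1]  ⇒ 3/4
val_4 [BRBB]  L=[0; 1/2; 3/4]  R=[1]  ⇒ 7/8
val_5 [BRBBR]  L=[0; 1/2; 3/4]  R=[7/8; 1]  ⇒ 13/16
val_6 [BRBBRB]  L=[0; 1/2; 3/4; 13/16]  R=[7/8; 1]  ⇒ 27/32
val_7 [BRBBRBR]  L=[0; 1/2; 3/4; 13/16]  R=[27/32; 7/8; 1]  ⇒ 53/64
val_8 [BRBBRBRB]  L=[0; 1/2; 3/4; 13/16; 53/64]  R=[27/32; 7/8; 1]  ⇒ 107/128
val_9 [BRBBRBRBR]  L=[0; 1/2; 3/4; 13/16; 53/64]  R=[107/128; 27/32; 7/8; 1]  ⇒ 213/256
val_10 [BRBBRBRBRR]  L=[0; 1/2; 3/4; 13/16; 53/64]  R=[213/256; 107/128; 27/32; 7/8; 1]  ⇒ 425/512
val_11 [BRBBRBRBRRB]  L=[0; 1/2; 3/4; 13/16; 53/64; 425/512]  R=[213/256; 107/128; 27/32; 7/8; 1]  ⇒ 851/1024
val_12 [BRBBRBRBRRBB]  L=[0; 1/2; 3/4; 13/16; 53/64; 425/512; 851/1024]  R=[213/256; 107/128; 27/32; 7/8; 1]  ⇒ 1703/2048
val_13 [BRBBRBRBRRBBB]  L=[0; 1/2; 3/4; 13/16; 53/64; 425/512; 851/1024; 1703/2048]  R=[213/256; 107/128; 27/32; 7/8; 1]  ⇒ 3407/4096
val_14 [BRBBRBRBRRBBBR]  L=[0; 1/2; 3/4; 13/16; 53/64; 425/512; 851/1024; 1703/2048]  R=[3407/4096; 213/256; 107/128; 27/32; 7/8; 1]  ⇒ 6813/8192
val_15 [BRBBRBRBRRBBBRR]  L=[0; 1/2; 3/4; 13/16; 53/64; 425/512; 851/1024; 1703/2048]  R=[6813/8192; 3407/4096; 213/256; 107/128; 27/32; 7/8; 1]  ⇒ 13625/16384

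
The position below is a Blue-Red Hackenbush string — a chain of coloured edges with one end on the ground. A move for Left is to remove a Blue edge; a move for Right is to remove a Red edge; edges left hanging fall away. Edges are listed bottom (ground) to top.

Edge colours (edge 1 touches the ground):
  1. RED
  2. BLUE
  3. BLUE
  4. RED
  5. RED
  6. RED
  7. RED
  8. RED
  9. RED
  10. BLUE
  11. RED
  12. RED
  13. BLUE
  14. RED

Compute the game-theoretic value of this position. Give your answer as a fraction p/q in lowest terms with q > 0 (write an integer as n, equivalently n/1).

-4059/8192

Recurse on prefixes of the 14-edge string RED BLUE BLUE RED RED RED RED RED RED BLUE RED RED BLUE RED:
R: Left {  }, Right { 0 } so simplest -1
RB: Left { -1 }, Right { 0 } so simplest -1/2
RBB: Left { -1, -1/2 }, Right { 0 } so simplest -1/4
RBBR: Left { -1, -1/2 }, Right { -1/4, 0 } so simplest -3/8
RBBRR: Left { -1, -1/2 }, Right { -3/8, -1/4, 0 } so simplest -7/16
RBBRRR: Left { -1, -1/2 }, Right { -7/16, -3/8, -1/4, 0 } so simplest -15/32
RBBRRRR: Left { -1, -1/2 }, Right { -15/32, -7/16, -3/8, -1/4, 0 } so simplest -31/64
RBBRRRRR: Left { -1, -1/2 }, Right { -31/64, -15/32, -7/16, -3/8, -1/4, 0 } so simplest -63/128
RBBRRRRRR: Left { -1, -1/2 }, Right { -63/128, -31/64, -15/32, -7/16, -3/8, -1/4, 0 } so simplest -127/256
RBBRRRRRRB: Left { -1, -1/2, -127/256 }, Right { -63/128, -31/64, -15/32, -7/16, -3/8, -1/4, 0 } so simplest -253/512
RBBRRRRRRBR: Left { -1, -1/2, -127/256 }, Right { -253/512, -63/128, -31/64, -15/32, -7/16, -3/8, -1/4, 0 } so simplest -507/1024
RBBRRRRRRBRR: Left { -1, -1/2, -127/256 }, Right { -507/1024, -253/512, -63/128, -31/64, -15/32, -7/16, -3/8, -1/4, 0 } so simplest -1015/2048
RBBRRRRRRBRRB: Left { -1, -1/2, -127/256, -1015/2048 }, Right { -507/1024, -253/512, -63/128, -31/64, -15/32, -7/16, -3/8, -1/4, 0 } so simplest -2029/4096
RBBRRRRRRBRRBR: Left { -1, -1/2, -127/256, -1015/2048 }, Right { -2029/4096, -507/1024, -253/512, -63/128, -31/64, -15/32, -7/16, -3/8, -1/4, 0 } so simplest -4059/8192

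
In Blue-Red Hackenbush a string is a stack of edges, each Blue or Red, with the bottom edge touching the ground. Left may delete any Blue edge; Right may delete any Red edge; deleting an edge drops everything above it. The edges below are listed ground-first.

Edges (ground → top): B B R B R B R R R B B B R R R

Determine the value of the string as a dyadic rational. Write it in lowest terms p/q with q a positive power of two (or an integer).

13425/8192

Prefix values for B B R B R B R R R B B B R R R via {L|R} + simplicity:
edge 1 of 15 (B): { 0 | — } gives 1
edge 2 of 15 (B): { 0; 1 | — } gives 2
edge 3 of 15 (R): { 0; 1 | 2 } gives 3/2
edge 4 of 15 (B): { 0; 1; 3/2 | 2 } gives 7/4
edge 5 of 15 (R): { 0; 1; 3/2 | 7/4; 2 } gives 13/8
edge 6 of 15 (B): { 0; 1; 3/2; 13/8 | 7/4; 2 } gives 27/16
edge 7 of 15 (R): { 0; 1; 3/2; 13/8 | 27/16; 7/4; 2 } gives 53/32
edge 8 of 15 (R): { 0; 1; 3/2; 13/8 | 53/32; 27/16; 7/4; 2 } gives 105/64
edge 9 of 15 (R): { 0; 1; 3/2; 13/8 | 105/64; 53/32; 27/16; 7/4; 2 } gives 209/128
edge 10 of 15 (B): { 0; 1; 3/2; 13/8; 209/128 | 105/64; 53/32; 27/16; 7/4; 2 } gives 419/256
edge 11 of 15 (B): { 0; 1; 3/2; 13/8; 209/128; 419/256 | 105/64; 53/32; 27/16; 7/4; 2 } gives 839/512
edge 12 of 15 (B): { 0; 1; 3/2; 13/8; 209/128; 419/256; 839/512 | 105/64; 53/32; 27/16; 7/4; 2 } gives 1679/1024
edge 13 of 15 (R): { 0; 1; 3/2; 13/8; 209/128; 419/256; 839/512 | 1679/1024; 105/64; 53/32; 27/16; 7/4; 2 } gives 3357/2048
edge 14 of 15 (R): { 0; 1; 3/2; 13/8; 209/128; 419/256; 839/512 | 3357/2048; 1679/1024; 105/64; 53/32; 27/16; 7/4; 2 } gives 6713/4096
edge 15 of 15 (R): { 0; 1; 3/2; 13/8; 209/128; 419/256; 839/512 | 6713/4096; 3357/2048; 1679/1024; 105/64; 53/32; 27/16; 7/4; 2 } gives 13425/8192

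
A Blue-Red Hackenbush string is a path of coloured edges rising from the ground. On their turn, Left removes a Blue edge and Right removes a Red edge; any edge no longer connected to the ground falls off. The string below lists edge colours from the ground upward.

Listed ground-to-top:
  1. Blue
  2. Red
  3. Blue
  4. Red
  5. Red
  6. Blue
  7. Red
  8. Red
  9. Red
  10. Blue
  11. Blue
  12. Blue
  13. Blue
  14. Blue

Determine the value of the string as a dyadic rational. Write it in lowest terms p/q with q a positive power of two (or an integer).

4671/8192

edge 1 of 14 (Blue): { 0 | ∅ } => 1
edge 2 of 14 (Red): { 0 | 1 } => 1/2
edge 3 of 14 (Blue): { 0 1/2 | 1 } => 3/4
edge 4 of 14 (Red): { 0 1/2 | 3/4 1 } => 5/8
edge 5 of 14 (Red): { 0 1/2 | 5/8 3/4 1 } => 9/16
edge 6 of 14 (Blue): { 0 1/2 9/16 | 5/8 3/4 1 } => 19/32
edge 7 of 14 (Red): { 0 1/2 9/16 | 19/32 5/8 3/4 1 } => 37/64
edge 8 of 14 (Red): { 0 1/2 9/16 | 37/64 19/32 5/8 3/4 1 } => 73/128
edge 9 of 14 (Red): { 0 1/2 9/16 | 73/128 37/64 19/32 5/8 3/4 1 } => 145/256
edge 10 of 14 (Blue): { 0 1/2 9/16 145/256 | 73/128 37/64 19/32 5/8 3/4 1 } => 291/512
edge 11 of 14 (Blue): { 0 1/2 9/16 145/256 291/512 | 73/128 37/64 19/32 5/8 3/4 1 } => 583/1024
edge 12 of 14 (Blue): { 0 1/2 9/16 145/256 291/512 583/1024 | 73/128 37/64 19/32 5/8 3/4 1 } => 1167/2048
edge 13 of 14 (Blue): { 0 1/2 9/16 145/256 291/512 583/1024 1167/2048 | 73/128 37/64 19/32 5/8 3/4 1 } => 2335/4096
edge 14 of 14 (Blue): { 0 1/2 9/16 145/256 291/512 583/1024 1167/2048 2335/4096 | 73/128 37/64 19/32 5/8 3/4 1 } => 4671/8192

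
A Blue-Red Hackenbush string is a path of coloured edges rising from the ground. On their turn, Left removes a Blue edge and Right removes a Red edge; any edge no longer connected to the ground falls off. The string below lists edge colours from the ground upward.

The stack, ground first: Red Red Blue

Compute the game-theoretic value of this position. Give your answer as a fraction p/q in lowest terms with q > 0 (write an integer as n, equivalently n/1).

-3/2

Prefix values for Red Red Blue via {L|R} + simplicity:
R: Left { (no moves) }, Right { 0 } => simplest -1
RR: Left { (no moves) }, Right { -1 0 } => simplest -2
RRB: Left { -2 }, Right { -1 0 } => simplest -3/2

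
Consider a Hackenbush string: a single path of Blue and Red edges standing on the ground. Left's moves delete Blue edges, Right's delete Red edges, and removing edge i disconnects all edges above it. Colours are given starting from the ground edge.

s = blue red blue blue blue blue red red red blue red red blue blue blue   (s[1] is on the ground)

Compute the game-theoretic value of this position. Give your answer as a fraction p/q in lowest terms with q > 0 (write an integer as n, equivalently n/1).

Prefix values for blue red blue blue blue blue red red red blue red red blue blue blue via {L|R} + simplicity:
1 of 15 · b · max L 0 · min R +∞ — 1
2 of 15 · br · max L 0 · min R 1 — 1/2
3 of 15 · brb · max L 1/2 · min R 1 — 3/4
4 of 15 · brbb · max L 3/4 · min R 1 — 7/8
5 of 15 · brbbb · max L 7/8 · min R 1 — 15/16
6 of 15 · brbbbb · max L 15/16 · min R 1 — 31/32
7 of 15 · brbbbbr · max L 15/16 · min R 31/32 — 61/64
8 of 15 · brbbbbrr · max L 15/16 · min R 61/64 — 121/128
9 of 15 · brbbbbrrr · max L 15/16 · min R 121/128 — 241/256
10 of 15 · brbbbbrrrb · max L 241/256 · min R 121/128 — 483/512
11 of 15 · brbbbbrrrbr · max L 241/256 · min R 483/512 — 965/1024
12 of 15 · brbbbbrrrbrr · max L 241/256 · min R 965/1024 — 1929/2048
13 of 15 · brbbbbrrrbrrb · max L 1929/2048 · min R 965/1024 — 3859/4096
14 of 15 · brbbbbrrrbrrbb · max L 3859/4096 · min R 965/1024 — 7719/8192
15 of 15 · brbbbbrrrbrrbbb · max L 7719/8192 · min R 965/1024 — 15439/16384

15439/16384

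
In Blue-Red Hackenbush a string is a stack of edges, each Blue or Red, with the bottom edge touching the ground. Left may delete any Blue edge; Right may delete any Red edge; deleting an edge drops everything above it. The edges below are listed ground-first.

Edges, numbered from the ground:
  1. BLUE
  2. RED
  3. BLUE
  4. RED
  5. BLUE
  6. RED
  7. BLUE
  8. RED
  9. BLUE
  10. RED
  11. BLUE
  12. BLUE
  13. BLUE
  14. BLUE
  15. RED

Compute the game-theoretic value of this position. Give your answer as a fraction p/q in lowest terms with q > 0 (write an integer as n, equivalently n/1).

10941/16384

Recurse on prefixes of the 15-edge string BLUE RED BLUE RED BLUE RED BLUE RED BLUE RED BLUE BLUE BLUE BLUE RED:
step 1: add BLUE to get B; options L={ 0 } R={ (no moves) } ⇒ 1
step 2: add RED to get BR; options L={ 0 } R={ 1 } ⇒ 1/2
step 3: add BLUE to get BRB; options L={ 0 1/2 } R={ 1 } ⇒ 3/4
step 4: add RED to get BRBR; options L={ 0 1/2 } R={ 3/4 1 } ⇒ 5/8
step 5: add BLUE to get BRBRB; options L={ 0 1/2 5/8 } R={ 3/4 1 } ⇒ 11/16
step 6: add RED to get BRBRBR; options L={ 0 1/2 5/8 } R={ 11/16 3/4 1 } ⇒ 21/32
step 7: add BLUE to get BRBRBRB; options L={ 0 1/2 5/8 21/32 } R={ 11/16 3/4 1 } ⇒ 43/64
step 8: add RED to get BRBRBRBR; options L={ 0 1/2 5/8 21/32 } R={ 43/64 11/16 3/4 1 } ⇒ 85/128
step 9: add BLUE to get BRBRBRBRB; options L={ 0 1/2 5/8 21/32 85/128 } R={ 43/64 11/16 3/4 1 } ⇒ 171/256
step 10: add RED to get BRBRBRBRBR; options L={ 0 1/2 5/8 21/32 85/128 } R={ 171/256 43/64 11/16 3/4 1 } ⇒ 341/512
step 11: add BLUE to get BRBRBRBRBRB; options L={ 0 1/2 5/8 21/32 85/128 341/512 } R={ 171/256 43/64 11/16 3/4 1 } ⇒ 683/1024
step 12: add BLUE to get BRBRBRBRBRBB; options L={ 0 1/2 5/8 21/32 85/128 341/512 683/1024 } R={ 171/256 43/64 11/16 3/4 1 } ⇒ 1367/2048
step 13: add BLUE to get BRBRBRBRBRBBB; options L={ 0 1/2 5/8 21/32 85/128 341/512 683/1024 1367/2048 } R={ 171/256 43/64 11/16 3/4 1 } ⇒ 2735/4096
step 14: add BLUE to get BRBRBRBRBRBBBB; options L={ 0 1/2 5/8 21/32 85/128 341/512 683/1024 1367/2048 2735/4096 } R={ 171/256 43/64 11/16 3/4 1 } ⇒ 5471/8192
step 15: add RED to get BRBRBRBRBRBBBBR; options L={ 0 1/2 5/8 21/32 85/128 341/512 683/1024 1367/2048 2735/4096 } R={ 5471/8192 171/256 43/64 11/16 3/4 1 } ⇒ 10941/16384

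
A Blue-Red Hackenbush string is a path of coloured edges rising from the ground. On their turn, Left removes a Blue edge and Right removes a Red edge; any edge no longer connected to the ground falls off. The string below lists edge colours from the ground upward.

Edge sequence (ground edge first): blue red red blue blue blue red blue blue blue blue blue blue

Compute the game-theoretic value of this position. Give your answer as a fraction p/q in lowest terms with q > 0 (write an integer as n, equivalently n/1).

1 of 13 · b · max L 0 · min R +∞ => 1
2 of 13 · br · max L 0 · min R 1 => 1/2
3 of 13 · brr · max L 0 · min R 1/2 => 1/4
4 of 13 · brrb · max L 1/4 · min R 1/2 => 3/8
5 of 13 · brrbb · max L 3/8 · min R 1/2 => 7/16
6 of 13 · brrbbb · max L 7/16 · min R 1/2 => 15/32
7 of 13 · brrbbbr · max L 7/16 · min R 15/32 => 29/64
8 of 13 · brrbbbrb · max L 29/64 · min R 15/32 => 59/128
9 of 13 · brrbbbrbb · max L 59/128 · min R 15/32 => 119/256
10 of 13 · brrbbbrbbb · max L 119/256 · min R 15/32 => 239/512
11 of 13 · brrbbbrbbbb · max L 239/512 · min R 15/32 => 479/1024
12 of 13 · brrbbbrbbbbb · max L 479/1024 · min R 15/32 => 959/2048
13 of 13 · brrbbbrbbbbbb · max L 959/2048 · min R 15/32 => 1919/4096

1919/4096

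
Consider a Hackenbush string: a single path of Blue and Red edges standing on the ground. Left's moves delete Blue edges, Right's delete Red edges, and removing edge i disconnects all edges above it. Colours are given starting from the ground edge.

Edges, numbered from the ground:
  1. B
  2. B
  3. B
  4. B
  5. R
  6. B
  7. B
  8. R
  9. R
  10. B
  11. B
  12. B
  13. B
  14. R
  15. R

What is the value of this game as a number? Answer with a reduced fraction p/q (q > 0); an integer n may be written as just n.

Build val(s[:k]) for k = 1..15, string s = B B B B R B B R R B B B B R R.
edge 1 of 15 (B): { 0 | none } gives 1
edge 2 of 15 (B): { 0 1 | none } gives 2
edge 3 of 15 (B): { 0 1 2 | none } gives 3
edge 4 of 15 (B): { 0 1 2 3 | none } gives 4
edge 5 of 15 (R): { 0 1 2 3 | 4 } gives 7/2
edge 6 of 15 (B): { 0 1 2 3 7/2 | 4 } gives 15/4
edge 7 of 15 (B): { 0 1 2 3 7/2 15/4 | 4 } gives 31/8
edge 8 of 15 (R): { 0 1 2 3 7/2 15/4 | 31/8 4 } gives 61/16
edge 9 of 15 (R): { 0 1 2 3 7/2 15/4 | 61/16 31/8 4 } gives 121/32
edge 10 of 15 (B): { 0 1 2 3 7/2 15/4 121/32 | 61/16 31/8 4 } gives 243/64
edge 11 of 15 (B): { 0 1 2 3 7/2 15/4 121/32 243/64 | 61/16 31/8 4 } gives 487/128
edge 12 of 15 (B): { 0 1 2 3 7/2 15/4 121/32 243/64 487/128 | 61/16 31/8 4 } gives 975/256
edge 13 of 15 (B): { 0 1 2 3 7/2 15/4 121/32 243/64 487/128 975/256 | 61/16 31/8 4 } gives 1951/512
edge 14 of 15 (R): { 0 1 2 3 7/2 15/4 121/32 243/64 487/128 975/256 | 1951/512 61/16 31/8 4 } gives 3901/1024
edge 15 of 15 (R): { 0 1 2 3 7/2 15/4 121/32 243/64 487/128 975/256 | 3901/1024 1951/512 61/16 31/8 4 } gives 7801/2048

7801/2048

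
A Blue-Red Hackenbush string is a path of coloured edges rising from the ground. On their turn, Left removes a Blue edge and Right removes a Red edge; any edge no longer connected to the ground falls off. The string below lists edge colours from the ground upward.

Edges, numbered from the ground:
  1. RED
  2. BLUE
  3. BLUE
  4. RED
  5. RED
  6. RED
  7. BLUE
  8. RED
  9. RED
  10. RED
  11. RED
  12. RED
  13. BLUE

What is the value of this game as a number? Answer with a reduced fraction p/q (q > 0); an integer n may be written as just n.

edge 1 of 13 (RED): { none | 0 } = -1
edge 2 of 13 (BLUE): { -1 | 0 } = -1/2
edge 3 of 13 (BLUE): { -1; -1/2 | 0 } = -1/4
edge 4 of 13 (RED): { -1; -1/2 | -1/4; 0 } = -3/8
edge 5 of 13 (RED): { -1; -1/2 | -3/8; -1/4; 0 } = -7/16
edge 6 of 13 (RED): { -1; -1/2 | -7/16; -3/8; -1/4; 0 } = -15/32
edge 7 of 13 (BLUE): { -1; -1/2; -15/32 | -7/16; -3/8; -1/4; 0 } = -29/64
edge 8 of 13 (RED): { -1; -1/2; -15/32 | -29/64; -7/16; -3/8; -1/4; 0 } = -59/128
edge 9 of 13 (RED): { -1; -1/2; -15/32 | -59/128; -29/64; -7/16; -3/8; -1/4; 0 } = -119/256
edge 10 of 13 (RED): { -1; -1/2; -15/32 | -119/256; -59/128; -29/64; -7/16; -3/8; -1/4; 0 } = -239/512
edge 11 of 13 (RED): { -1; -1/2; -15/32 | -239/512; -119/256; -59/128; -29/64; -7/16; -3/8; -1/4; 0 } = -479/1024
edge 12 of 13 (RED): { -1; -1/2; -15/32 | -479/1024; -239/512; -119/256; -59/128; -29/64; -7/16; -3/8; -1/4; 0 } = -959/2048
edge 13 of 13 (BLUE): { -1; -1/2; -15/32; -959/2048 | -479/1024; -239/512; -119/256; -59/128; -29/64; -7/16; -3/8; -1/4; 0 } = -1917/4096

-1917/4096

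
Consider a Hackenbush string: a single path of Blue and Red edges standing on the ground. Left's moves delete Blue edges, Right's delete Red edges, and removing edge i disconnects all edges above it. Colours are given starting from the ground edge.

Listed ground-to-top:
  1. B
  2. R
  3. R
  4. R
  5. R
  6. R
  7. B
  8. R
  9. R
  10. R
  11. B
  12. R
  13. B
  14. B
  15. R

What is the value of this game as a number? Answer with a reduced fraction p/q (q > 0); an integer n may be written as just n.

557/16384

Build value(s[:k]) for k = 1..15, string s = B R R R R R B R R R B R B B R.
B: Left { 0 }, Right { (no moves) } so simplest 1
BR: Left { 0 }, Right { 1 } so simplest 1/2
BRR: Left { 0 }, Right { 1/2, 1 } so simplest 1/4
BRRR: Left { 0 }, Right { 1/4, 1/2, 1 } so simplest 1/8
BRRRR: Left { 0 }, Right { 1/8, 1/4, 1/2, 1 } so simplest 1/16
BRRRRR: Left { 0 }, Right { 1/16, 1/8, 1/4, 1/2, 1 } so simplest 1/32
BRRRRRB: Left { 0, 1/32 }, Right { 1/16, 1/8, 1/4, 1/2, 1 } so simplest 3/64
BRRRRRBR: Left { 0, 1/32 }, Right { 3/64, 1/16, 1/8, 1/4, 1/2, 1 } so simplest 5/128
BRRRRRBRR: Left { 0, 1/32 }, Right { 5/128, 3/64, 1/16, 1/8, 1/4, 1/2, 1 } so simplest 9/256
BRRRRRBRRR: Left { 0, 1/32 }, Right { 9/256, 5/128, 3/64, 1/16, 1/8, 1/4, 1/2, 1 } so simplest 17/512
BRRRRRBRRRB: Left { 0, 1/32, 17/512 }, Right { 9/256, 5/128, 3/64, 1/16, 1/8, 1/4, 1/2, 1 } so simplest 35/1024
BRRRRRBRRRBR: Left { 0, 1/32, 17/512 }, Right { 35/1024, 9/256, 5/128, 3/64, 1/16, 1/8, 1/4, 1/2, 1 } so simplest 69/2048
BRRRRRBRRRBRB: Left { 0, 1/32, 17/512, 69/2048 }, Right { 35/1024, 9/256, 5/128, 3/64, 1/16, 1/8, 1/4, 1/2, 1 } so simplest 139/4096
BRRRRRBRRRBRBB: Left { 0, 1/32, 17/512, 69/2048, 139/4096 }, Right { 35/1024, 9/256, 5/128, 3/64, 1/16, 1/8, 1/4, 1/2, 1 } so simplest 279/8192
BRRRRRBRRRBRBBR: Left { 0, 1/32, 17/512, 69/2048, 139/4096 }, Right { 279/8192, 35/1024, 9/256, 5/128, 3/64, 1/16, 1/8, 1/4, 1/2, 1 } so simplest 557/16384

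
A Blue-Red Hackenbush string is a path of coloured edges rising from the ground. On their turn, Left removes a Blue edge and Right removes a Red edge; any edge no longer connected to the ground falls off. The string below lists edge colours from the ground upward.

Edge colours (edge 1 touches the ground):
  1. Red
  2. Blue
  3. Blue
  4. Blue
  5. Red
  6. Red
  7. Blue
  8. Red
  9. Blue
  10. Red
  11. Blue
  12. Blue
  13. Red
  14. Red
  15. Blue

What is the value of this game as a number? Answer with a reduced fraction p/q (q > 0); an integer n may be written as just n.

-3405/16384

Build v(s[:k]) for k = 1..15, string s = Red Blue Blue Blue Red Red Blue Red Blue Red Blue Blue Red Red Blue.
v_1 [R]  L=[—]  R=[0]  -> -1
v_2 [RB]  L=[-1]  R=[0]  -> -1/2
v_3 [RBB]  L=[-1,-1/2]  R=[0]  -> -1/4
v_4 [RBBB]  L=[-1,-1/2,-1/4]  R=[0]  -> -1/8
v_5 [RBBBR]  L=[-1,-1/2,-1/4]  R=[-1/8,0]  -> -3/16
v_6 [RBBBRR]  L=[-1,-1/2,-1/4]  R=[-3/16,-1/8,0]  -> -7/32
v_7 [RBBBRRB]  L=[-1,-1/2,-1/4,-7/32]  R=[-3/16,-1/8,0]  -> -13/64
v_8 [RBBBRRBR]  L=[-1,-1/2,-1/4,-7/32]  R=[-13/64,-3/16,-1/8,0]  -> -27/128
v_9 [RBBBRRBRB]  L=[-1,-1/2,-1/4,-7/32,-27/128]  R=[-13/64,-3/16,-1/8,0]  -> -53/256
v_10 [RBBBRRBRBR]  L=[-1,-1/2,-1/4,-7/32,-27/128]  R=[-53/256,-13/64,-3/16,-1/8,0]  -> -107/512
v_11 [RBBBRRBRBRB]  L=[-1,-1/2,-1/4,-7/32,-27/128,-107/512]  R=[-53/256,-13/64,-3/16,-1/8,0]  -> -213/1024
v_12 [RBBBRRBRBRBB]  L=[-1,-1/2,-1/4,-7/32,-27/128,-107/512,-213/1024]  R=[-53/256,-13/64,-3/16,-1/8,0]  -> -425/2048
v_13 [RBBBRRBRBRBBR]  L=[-1,-1/2,-1/4,-7/32,-27/128,-107/512,-213/1024]  R=[-425/2048,-53/256,-13/64,-3/16,-1/8,0]  -> -851/4096
v_14 [RBBBRRBRBRBBRR]  L=[-1,-1/2,-1/4,-7/32,-27/128,-107/512,-213/1024]  R=[-851/4096,-425/2048,-53/256,-13/64,-3/16,-1/8,0]  -> -1703/8192
v_15 [RBBBRRBRBRBBRRB]  L=[-1,-1/2,-1/4,-7/32,-27/128,-107/512,-213/1024,-1703/8192]  R=[-851/4096,-425/2048,-53/256,-13/64,-3/16,-1/8,0]  -> -3405/16384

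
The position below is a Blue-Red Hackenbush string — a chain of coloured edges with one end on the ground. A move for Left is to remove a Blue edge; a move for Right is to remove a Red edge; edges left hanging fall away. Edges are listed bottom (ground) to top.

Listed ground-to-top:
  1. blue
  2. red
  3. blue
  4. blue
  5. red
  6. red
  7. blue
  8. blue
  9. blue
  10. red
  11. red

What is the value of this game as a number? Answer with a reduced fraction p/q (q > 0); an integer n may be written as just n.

Recurse on prefixes of the 11-edge string blue red blue blue red red blue blue blue red red:
val(b) = { 0 | ∅ } => 1
val(br) = { 0 | 1 } => 1/2
val(brb) = { 0 1/2 | 1 } => 3/4
val(brbb) = { 0 1/2 3/4 | 1 } => 7/8
val(brbbr) = { 0 1/2 3/4 | 7/8 1 } => 13/16
val(brbbrr) = { 0 1/2 3/4 | 13/16 7/8 1 } => 25/32
val(brbbrrb) = { 0 1/2 3/4 25/32 | 13/16 7/8 1 } => 51/64
val(brbbrrbb) = { 0 1/2 3/4 25/32 51/64 | 13/16 7/8 1 } => 103/128
val(brbbrrbbb) = { 0 1/2 3/4 25/32 51/64 103/128 | 13/16 7/8 1 } => 207/256
val(brbbrrbbbr) = { 0 1/2 3/4 25/32 51/64 103/128 | 207/256 13/16 7/8 1 } => 413/512
val(brbbrrbbbrr) = { 0 1/2 3/4 25/32 51/64 103/128 | 413/512 207/256 13/16 7/8 1 } => 825/1024

825/1024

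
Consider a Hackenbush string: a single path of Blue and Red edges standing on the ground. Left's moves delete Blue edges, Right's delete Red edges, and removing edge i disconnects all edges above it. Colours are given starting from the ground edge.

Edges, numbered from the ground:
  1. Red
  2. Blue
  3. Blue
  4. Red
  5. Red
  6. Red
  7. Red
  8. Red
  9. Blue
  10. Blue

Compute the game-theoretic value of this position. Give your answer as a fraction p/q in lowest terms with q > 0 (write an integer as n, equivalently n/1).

step 1: add Red to get R; options L={ ∅ } R={ 0 } gives -1
step 2: add Blue to get RB; options L={ -1 } R={ 0 } gives -1/2
step 3: add Blue to get RBB; options L={ -1; -1/2 } R={ 0 } gives -1/4
step 4: add Red to get RBBR; options L={ -1; -1/2 } R={ -1/4; 0 } gives -3/8
step 5: add Red to get RBBRR; options L={ -1; -1/2 } R={ -3/8; -1/4; 0 } gives -7/16
step 6: add Red to get RBBRRR; options L={ -1; -1/2 } R={ -7/16; -3/8; -1/4; 0 } gives -15/32
step 7: add Red to get RBBRRRR; options L={ -1; -1/2 } R={ -15/32; -7/16; -3/8; -1/4; 0 } gives -31/64
step 8: add Red to get RBBRRRRR; options L={ -1; -1/2 } R={ -31/64; -15/32; -7/16; -3/8; -1/4; 0 } gives -63/128
step 9: add Blue to get RBBRRRRRB; options L={ -1; -1/2; -63/128 } R={ -31/64; -15/32; -7/16; -3/8; -1/4; 0 } gives -125/256
step 10: add Blue to get RBBRRRRRBB; options L={ -1; -1/2; -63/128; -125/256 } R={ -31/64; -15/32; -7/16; -3/8; -1/4; 0 } gives -249/512

-249/512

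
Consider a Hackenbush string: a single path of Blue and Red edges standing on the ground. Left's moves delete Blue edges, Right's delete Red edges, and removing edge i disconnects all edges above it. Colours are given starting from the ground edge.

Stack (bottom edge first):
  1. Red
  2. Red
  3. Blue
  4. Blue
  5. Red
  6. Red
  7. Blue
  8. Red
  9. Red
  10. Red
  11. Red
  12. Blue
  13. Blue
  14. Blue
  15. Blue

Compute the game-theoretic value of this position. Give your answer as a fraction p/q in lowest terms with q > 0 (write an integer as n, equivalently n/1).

-11745/8192

Build v(s[:k]) for k = 1..15, string s = Red Red Blue Blue Red Red Blue Red Red Red Red Blue Blue Blue Blue.
step 1: add Red to get R; options L={ · } R={ 0 } = -1
step 2: add Red to get RR; options L={ · } R={ -1 0 } = -2
step 3: add Blue to get RRB; options L={ -2 } R={ -1 0 } = -3/2
step 4: add Blue to get RRBB; options L={ -2 -3/2 } R={ -1 0 } = -5/4
step 5: add Red to get RRBBR; options L={ -2 -3/2 } R={ -5/4 -1 0 } = -11/8
step 6: add Red to get RRBBRR; options L={ -2 -3/2 } R={ -11/8 -5/4 -1 0 } = -23/16
step 7: add Blue to get RRBBRRB; options L={ -2 -3/2 -23/16 } R={ -11/8 -5/4 -1 0 } = -45/32
step 8: add Red to get RRBBRRBR; options L={ -2 -3/2 -23/16 } R={ -45/32 -11/8 -5/4 -1 0 } = -91/64
step 9: add Red to get RRBBRRBRR; options L={ -2 -3/2 -23/16 } R={ -91/64 -45/32 -11/8 -5/4 -1 0 } = -183/128
step 10: add Red to get RRBBRRBRRR; options L={ -2 -3/2 -23/16 } R={ -183/128 -91/64 -45/32 -11/8 -5/4 -1 0 } = -367/256
step 11: add Red to get RRBBRRBRRRR; options L={ -2 -3/2 -23/16 } R={ -367/256 -183/128 -91/64 -45/32 -11/8 -5/4 -1 0 } = -735/512
step 12: add Blue to get RRBBRRBRRRRB; options L={ -2 -3/2 -23/16 -735/512 } R={ -367/256 -183/128 -91/64 -45/32 -11/8 -5/4 -1 0 } = -1469/1024
step 13: add Blue to get RRBBRRBRRRRBB; options L={ -2 -3/2 -23/16 -735/512 -1469/1024 } R={ -367/256 -183/128 -91/64 -45/32 -11/8 -5/4 -1 0 } = -2937/2048
step 14: add Blue to get RRBBRRBRRRRBBB; options L={ -2 -3/2 -23/16 -735/512 -1469/1024 -2937/2048 } R={ -367/256 -183/128 -91/64 -45/32 -11/8 -5/4 -1 0 } = -5873/4096
step 15: add Blue to get RRBBRRBRRRRBBBB; options L={ -2 -3/2 -23/16 -735/512 -1469/1024 -2937/2048 -5873/4096 } R={ -367/256 -183/128 -91/64 -45/32 -11/8 -5/4 -1 0 } = -11745/8192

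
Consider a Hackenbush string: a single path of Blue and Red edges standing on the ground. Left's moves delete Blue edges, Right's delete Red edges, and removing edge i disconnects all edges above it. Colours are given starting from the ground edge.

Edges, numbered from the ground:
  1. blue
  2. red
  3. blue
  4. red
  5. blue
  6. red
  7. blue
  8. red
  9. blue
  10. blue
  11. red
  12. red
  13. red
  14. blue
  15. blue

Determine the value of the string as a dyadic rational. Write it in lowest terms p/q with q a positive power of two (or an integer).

edge 1 of 15 (blue): { 0 |  } -> 1
edge 2 of 15 (red): { 0 | 1 } -> 1/2
edge 3 of 15 (blue): { 0,1/2 | 1 } -> 3/4
edge 4 of 15 (red): { 0,1/2 | 3/4,1 } -> 5/8
edge 5 of 15 (blue): { 0,1/2,5/8 | 3/4,1 } -> 11/16
edge 6 of 15 (red): { 0,1/2,5/8 | 11/16,3/4,1 } -> 21/32
edge 7 of 15 (blue): { 0,1/2,5/8,21/32 | 11/16,3/4,1 } -> 43/64
edge 8 of 15 (red): { 0,1/2,5/8,21/32 | 43/64,11/16,3/4,1 } -> 85/128
edge 9 of 15 (blue): { 0,1/2,5/8,21/32,85/128 | 43/64,11/16,3/4,1 } -> 171/256
edge 10 of 15 (blue): { 0,1/2,5/8,21/32,85/128,171/256 | 43/64,11/16,3/4,1 } -> 343/512
edge 11 of 15 (red): { 0,1/2,5/8,21/32,85/128,171/256 | 343/512,43/64,11/16,3/4,1 } -> 685/1024
edge 12 of 15 (red): { 0,1/2,5/8,21/32,85/128,171/256 | 685/1024,343/512,43/64,11/16,3/4,1 } -> 1369/2048
edge 13 of 15 (red): { 0,1/2,5/8,21/32,85/128,171/256 | 1369/2048,685/1024,343/512,43/64,11/16,3/4,1 } -> 2737/4096
edge 14 of 15 (blue): { 0,1/2,5/8,21/32,85/128,171/256,2737/4096 | 1369/2048,685/1024,343/512,43/64,11/16,3/4,1 } -> 5475/8192
edge 15 of 15 (blue): { 0,1/2,5/8,21/32,85/128,171/256,2737/4096,5475/8192 | 1369/2048,685/1024,343/512,43/64,11/16,3/4,1 } -> 10951/16384

10951/16384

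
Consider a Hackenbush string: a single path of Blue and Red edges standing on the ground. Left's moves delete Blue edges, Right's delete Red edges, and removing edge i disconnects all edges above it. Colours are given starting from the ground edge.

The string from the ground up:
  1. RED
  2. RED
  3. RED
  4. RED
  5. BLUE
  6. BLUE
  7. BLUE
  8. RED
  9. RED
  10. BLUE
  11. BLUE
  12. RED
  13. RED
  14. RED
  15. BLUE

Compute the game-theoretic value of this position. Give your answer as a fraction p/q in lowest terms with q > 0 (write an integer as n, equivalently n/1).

-6557/2048

Build v(s[:k]) for k = 1..15, string s = RED RED RED RED BLUE BLUE BLUE RED RED BLUE BLUE RED RED RED BLUE.
step 1: add RED to get R; options L={ — } R={ 0 } — -1
step 2: add RED to get RR; options L={ — } R={ -1 0 } — -2
step 3: add RED to get RRR; options L={ — } R={ -2 -1 0 } — -3
step 4: add RED to get RRRR; options L={ — } R={ -3 -2 -1 0 } — -4
step 5: add BLUE to get RRRRB; options L={ -4 } R={ -3 -2 -1 0 } — -7/2
step 6: add BLUE to get RRRRBB; options L={ -4 -7/2 } R={ -3 -2 -1 0 } — -13/4
step 7: add BLUE to get RRRRBBB; options L={ -4 -7/2 -13/4 } R={ -3 -2 -1 0 } — -25/8
step 8: add RED to get RRRRBBBR; options L={ -4 -7/2 -13/4 } R={ -25/8 -3 -2 -1 0 } — -51/16
step 9: add RED to get RRRRBBBRR; options L={ -4 -7/2 -13/4 } R={ -51/16 -25/8 -3 -2 -1 0 } — -103/32
step 10: add BLUE to get RRRRBBBRRB; options L={ -4 -7/2 -13/4 -103/32 } R={ -51/16 -25/8 -3 -2 -1 0 } — -205/64
step 11: add BLUE to get RRRRBBBRRBB; options L={ -4 -7/2 -13/4 -103/32 -205/64 } R={ -51/16 -25/8 -3 -2 -1 0 } — -409/128
step 12: add RED to get RRRRBBBRRBBR; options L={ -4 -7/2 -13/4 -103/32 -205/64 } R={ -409/128 -51/16 -25/8 -3 -2 -1 0 } — -819/256
step 13: add RED to get RRRRBBBRRBBRR; options L={ -4 -7/2 -13/4 -103/32 -205/64 } R={ -819/256 -409/128 -51/16 -25/8 -3 -2 -1 0 } — -1639/512
step 14: add RED to get RRRRBBBRRBBRRR; options L={ -4 -7/2 -13/4 -103/32 -205/64 } R={ -1639/512 -819/256 -409/128 -51/16 -25/8 -3 -2 -1 0 } — -3279/1024
step 15: add BLUE to get RRRRBBBRRBBRRRB; options L={ -4 -7/2 -13/4 -103/32 -205/64 -3279/1024 } R={ -1639/512 -819/256 -409/128 -51/16 -25/8 -3 -2 -1 0 } — -6557/2048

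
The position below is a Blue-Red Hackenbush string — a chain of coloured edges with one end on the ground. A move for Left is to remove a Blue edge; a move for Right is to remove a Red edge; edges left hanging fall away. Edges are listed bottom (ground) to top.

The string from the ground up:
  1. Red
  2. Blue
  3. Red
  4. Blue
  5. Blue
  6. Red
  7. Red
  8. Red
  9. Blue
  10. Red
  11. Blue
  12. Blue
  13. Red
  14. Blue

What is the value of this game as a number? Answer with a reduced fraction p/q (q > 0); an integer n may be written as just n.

Prefix values for Red Blue Red Blue Blue Red Red Red Blue Red Blue Blue Red Blue via {L|R} + simplicity:
G_1 [R]  L=[]  R=[0]  -> -1
G_2 [RB]  L=[-1]  R=[0]  -> -1/2
G_3 [RBR]  L=[-1]  R=[-1/2 0]  -> -3/4
G_4 [RBRB]  L=[-1 -3/4]  R=[-1/2 0]  -> -5/8
G_5 [RBRBB]  L=[-1 -3/4 -5/8]  R=[-1/2 0]  -> -9/16
G_6 [RBRBBR]  L=[-1 -3/4 -5/8]  R=[-9/16 -1/2 0]  -> -19/32
G_7 [RBRBBRR]  L=[-1 -3/4 -5/8]  R=[-19/32 -9/16 -1/2 0]  -> -39/64
G_8 [RBRBBRRR]  L=[-1 -3/4 -5/8]  R=[-39/64 -19/32 -9/16 -1/2 0]  -> -79/128
G_9 [RBRBBRRRB]  L=[-1 -3/4 -5/8 -79/128]  R=[-39/64 -19/32 -9/16 -1/2 0]  -> -157/256
G_10 [RBRBBRRRBR]  L=[-1 -3/4 -5/8 -79/128]  R=[-157/256 -39/64 -19/32 -9/16 -1/2 0]  -> -315/512
G_11 [RBRBBRRRBRB]  L=[-1 -3/4 -5/8 -79/128 -315/512]  R=[-157/256 -39/64 -19/32 -9/16 -1/2 0]  -> -629/1024
G_12 [RBRBBRRRBRBB]  L=[-1 -3/4 -5/8 -79/128 -315/512 -629/1024]  R=[-157/256 -39/64 -19/32 -9/16 -1/2 0]  -> -1257/2048
G_13 [RBRBBRRRBRBBR]  L=[-1 -3/4 -5/8 -79/128 -315/512 -629/1024]  R=[-1257/2048 -157/256 -39/64 -19/32 -9/16 -1/2 0]  -> -2515/4096
G_14 [RBRBBRRRBRBBRB]  L=[-1 -3/4 -5/8 -79/128 -315/512 -629/1024 -2515/4096]  R=[-1257/2048 -157/256 -39/64 -19/32 -9/16 -1/2 0]  -> -5029/8192

-5029/8192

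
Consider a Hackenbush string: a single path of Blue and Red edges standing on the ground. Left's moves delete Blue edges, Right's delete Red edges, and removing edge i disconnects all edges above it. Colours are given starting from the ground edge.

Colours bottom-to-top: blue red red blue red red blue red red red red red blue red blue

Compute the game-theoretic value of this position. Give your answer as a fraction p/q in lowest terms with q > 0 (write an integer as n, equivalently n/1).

4619/16384

Prefix values for blue red red blue red red blue red red red red red blue red blue via {L|R} + simplicity:
b: Left { 0 }, Right { (no moves) } -> simplest 1
br: Left { 0 }, Right { 1 } -> simplest 1/2
brr: Left { 0 }, Right { 1/2; 1 } -> simplest 1/4
brrb: Left { 0; 1/4 }, Right { 1/2; 1 } -> simplest 3/8
brrbr: Left { 0; 1/4 }, Right { 3/8; 1/2; 1 } -> simplest 5/16
brrbrr: Left { 0; 1/4 }, Right { 5/16; 3/8; 1/2; 1 } -> simplest 9/32
brrbrrb: Left { 0; 1/4; 9/32 }, Right { 5/16; 3/8; 1/2; 1 } -> simplest 19/64
brrbrrbr: Left { 0; 1/4; 9/32 }, Right { 19/64; 5/16; 3/8; 1/2; 1 } -> simplest 37/128
brrbrrbrr: Left { 0; 1/4; 9/32 }, Right { 37/128; 19/64; 5/16; 3/8; 1/2; 1 } -> simplest 73/256
brrbrrbrrr: Left { 0; 1/4; 9/32 }, Right { 73/256; 37/128; 19/64; 5/16; 3/8; 1/2; 1 } -> simplest 145/512
brrbrrbrrrr: Left { 0; 1/4; 9/32 }, Right { 145/512; 73/256; 37/128; 19/64; 5/16; 3/8; 1/2; 1 } -> simplest 289/1024
brrbrrbrrrrr: Left { 0; 1/4; 9/32 }, Right { 289/1024; 145/512; 73/256; 37/128; 19/64; 5/16; 3/8; 1/2; 1 } -> simplest 577/2048
brrbrrbrrrrrb: Left { 0; 1/4; 9/32; 577/2048 }, Right { 289/1024; 145/512; 73/256; 37/128; 19/64; 5/16; 3/8; 1/2; 1 } -> simplest 1155/4096
brrbrrbrrrrrbr: Left { 0; 1/4; 9/32; 577/2048 }, Right { 1155/4096; 289/1024; 145/512; 73/256; 37/128; 19/64; 5/16; 3/8; 1/2; 1 } -> simplest 2309/8192
brrbrrbrrrrrbrb: Left { 0; 1/4; 9/32; 577/2048; 2309/8192 }, Right { 1155/4096; 289/1024; 145/512; 73/256; 37/128; 19/64; 5/16; 3/8; 1/2; 1 } -> simplest 4619/16384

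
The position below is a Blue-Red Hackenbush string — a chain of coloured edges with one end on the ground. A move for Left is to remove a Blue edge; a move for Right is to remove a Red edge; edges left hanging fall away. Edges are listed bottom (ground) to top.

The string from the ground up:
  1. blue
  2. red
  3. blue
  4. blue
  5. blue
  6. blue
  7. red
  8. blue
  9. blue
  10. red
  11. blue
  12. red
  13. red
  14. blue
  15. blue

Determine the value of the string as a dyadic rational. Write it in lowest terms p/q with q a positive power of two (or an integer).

15783/16384

edge 1 of 15 (blue): { 0 | — } so 1
edge 2 of 15 (red): { 0 | 1 } so 1/2
edge 3 of 15 (blue): { 0; 1/2 | 1 } so 3/4
edge 4 of 15 (blue): { 0; 1/2; 3/4 | 1 } so 7/8
edge 5 of 15 (blue): { 0; 1/2; 3/4; 7/8 | 1 } so 15/16
edge 6 of 15 (blue): { 0; 1/2; 3/4; 7/8; 15/16 | 1 } so 31/32
edge 7 of 15 (red): { 0; 1/2; 3/4; 7/8; 15/16 | 31/32; 1 } so 61/64
edge 8 of 15 (blue): { 0; 1/2; 3/4; 7/8; 15/16; 61/64 | 31/32; 1 } so 123/128
edge 9 of 15 (blue): { 0; 1/2; 3/4; 7/8; 15/16; 61/64; 123/128 | 31/32; 1 } so 247/256
edge 10 of 15 (red): { 0; 1/2; 3/4; 7/8; 15/16; 61/64; 123/128 | 247/256; 31/32; 1 } so 493/512
edge 11 of 15 (blue): { 0; 1/2; 3/4; 7/8; 15/16; 61/64; 123/128; 493/512 | 247/256; 31/32; 1 } so 987/1024
edge 12 of 15 (red): { 0; 1/2; 3/4; 7/8; 15/16; 61/64; 123/128; 493/512 | 987/1024; 247/256; 31/32; 1 } so 1973/2048
edge 13 of 15 (red): { 0; 1/2; 3/4; 7/8; 15/16; 61/64; 123/128; 493/512 | 1973/2048; 987/1024; 247/256; 31/32; 1 } so 3945/4096
edge 14 of 15 (blue): { 0; 1/2; 3/4; 7/8; 15/16; 61/64; 123/128; 493/512; 3945/4096 | 1973/2048; 987/1024; 247/256; 31/32; 1 } so 7891/8192
edge 15 of 15 (blue): { 0; 1/2; 3/4; 7/8; 15/16; 61/64; 123/128; 493/512; 3945/4096; 7891/8192 | 1973/2048; 987/1024; 247/256; 31/32; 1 } so 15783/16384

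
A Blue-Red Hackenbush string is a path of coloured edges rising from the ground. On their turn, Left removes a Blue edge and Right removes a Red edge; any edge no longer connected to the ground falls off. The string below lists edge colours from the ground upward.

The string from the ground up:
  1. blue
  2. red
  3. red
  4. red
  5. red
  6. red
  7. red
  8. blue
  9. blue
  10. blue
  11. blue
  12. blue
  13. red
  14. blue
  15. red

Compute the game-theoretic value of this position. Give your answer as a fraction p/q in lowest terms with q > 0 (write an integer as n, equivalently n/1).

Prefix values for blue red red red red red red blue blue blue blue blue red blue red via {L|R} + simplicity:
b: Left { 0 }, Right { (no moves) } → simplest 1
br: Left { 0 }, Right { 1 } → simplest 1/2
brr: Left { 0 }, Right { 1/2 1 } → simplest 1/4
brrr: Left { 0 }, Right { 1/4 1/2 1 } → simplest 1/8
brrrr: Left { 0 }, Right { 1/8 1/4 1/2 1 } → simplest 1/16
brrrrr: Left { 0 }, Right { 1/16 1/8 1/4 1/2 1 } → simplest 1/32
brrrrrr: Left { 0 }, Right { 1/32 1/16 1/8 1/4 1/2 1 } → simplest 1/64
brrrrrrb: Left { 0 1/64 }, Right { 1/32 1/16 1/8 1/4 1/2 1 } → simplest 3/128
brrrrrrbb: Left { 0 1/64 3/128 }, Right { 1/32 1/16 1/8 1/4 1/2 1 } → simplest 7/256
brrrrrrbbb: Left { 0 1/64 3/128 7/256 }, Right { 1/32 1/16 1/8 1/4 1/2 1 } → simplest 15/512
brrrrrrbbbb: Left { 0 1/64 3/128 7/256 15/512 }, Right { 1/32 1/16 1/8 1/4 1/2 1 } → simplest 31/1024
brrrrrrbbbbb: Left { 0 1/64 3/128 7/256 15/512 31/1024 }, Right { 1/32 1/16 1/8 1/4 1/2 1 } → simplest 63/2048
brrrrrrbbbbbr: Left { 0 1/64 3/128 7/256 15/512 31/1024 }, Right { 63/2048 1/32 1/16 1/8 1/4 1/2 1 } → simplest 125/4096
brrrrrrbbbbbrb: Left { 0 1/64 3/128 7/256 15/512 31/1024 125/4096 }, Right { 63/2048 1/32 1/16 1/8 1/4 1/2 1 } → simplest 251/8192
brrrrrrbbbbbrbr: Left { 0 1/64 3/128 7/256 15/512 31/1024 125/4096 }, Right { 251/8192 63/2048 1/32 1/16 1/8 1/4 1/2 1 } → simplest 501/16384

501/16384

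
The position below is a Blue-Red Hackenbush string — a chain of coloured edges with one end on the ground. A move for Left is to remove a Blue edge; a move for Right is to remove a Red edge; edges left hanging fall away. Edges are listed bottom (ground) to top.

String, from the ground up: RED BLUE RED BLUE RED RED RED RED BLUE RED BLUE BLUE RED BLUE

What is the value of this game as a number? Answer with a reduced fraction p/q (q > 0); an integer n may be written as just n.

Prefix values for RED BLUE RED BLUE RED RED RED RED BLUE RED BLUE BLUE RED BLUE via {L|R} + simplicity:
edge 1 of 14 (RED): { · | 0 } -> -1
edge 2 of 14 (BLUE): { -1 | 0 } -> -1/2
edge 3 of 14 (RED): { -1 | -1/2 0 } -> -3/4
edge 4 of 14 (BLUE): { -1 -3/4 | -1/2 0 } -> -5/8
edge 5 of 14 (RED): { -1 -3/4 | -5/8 -1/2 0 } -> -11/16
edge 6 of 14 (RED): { -1 -3/4 | -11/16 -5/8 -1/2 0 } -> -23/32
edge 7 of 14 (RED): { -1 -3/4 | -23/32 -11/16 -5/8 -1/2 0 } -> -47/64
edge 8 of 14 (RED): { -1 -3/4 | -47/64 -23/32 -11/16 -5/8 -1/2 0 } -> -95/128
edge 9 of 14 (BLUE): { -1 -3/4 -95/128 | -47/64 -23/32 -11/16 -5/8 -1/2 0 } -> -189/256
edge 10 of 14 (RED): { -1 -3/4 -95/128 | -189/256 -47/64 -23/32 -11/16 -5/8 -1/2 0 } -> -379/512
edge 11 of 14 (BLUE): { -1 -3/4 -95/128 -379/512 | -189/256 -47/64 -23/32 -11/16 -5/8 -1/2 0 } -> -757/1024
edge 12 of 14 (BLUE): { -1 -3/4 -95/128 -379/512 -757/1024 | -189/256 -47/64 -23/32 -11/16 -5/8 -1/2 0 } -> -1513/2048
edge 13 of 14 (RED): { -1 -3/4 -95/128 -379/512 -757/1024 | -1513/2048 -189/256 -47/64 -23/32 -11/16 -5/8 -1/2 0 } -> -3027/4096
edge 14 of 14 (BLUE): { -1 -3/4 -95/128 -379/512 -757/1024 -3027/4096 | -1513/2048 -189/256 -47/64 -23/32 -11/16 -5/8 -1/2 0 } -> -6053/8192

-6053/8192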